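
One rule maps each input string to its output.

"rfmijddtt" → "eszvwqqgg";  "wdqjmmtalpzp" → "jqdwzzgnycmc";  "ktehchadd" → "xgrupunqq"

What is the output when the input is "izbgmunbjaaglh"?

vmotzhaownntyu

Looking at the pairs, the operation is to shift every letter 13 places forward in the alphabet (wrapping around) — i.e. ROT13.
Applying that to "izbgmunbjaaglh" gives "vmotzhaownntyu".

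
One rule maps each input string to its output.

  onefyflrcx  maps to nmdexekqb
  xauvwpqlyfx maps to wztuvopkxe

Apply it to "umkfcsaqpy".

The transformation: delete the last character, then shift every letter 1 place backward in the alphabet (wrapping around).
For "umkfcsaqpy", step one produces "umkfcsaqp"; step two turns that into "tljebrzpo".
(Check on "onefyflrcx": → "onefyflrc" → "nmdexekqb" ✓)

tljebrzpo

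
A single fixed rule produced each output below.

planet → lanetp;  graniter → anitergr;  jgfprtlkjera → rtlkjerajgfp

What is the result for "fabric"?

Looking at the pairs, the operation is to swap the front and back halves of the string, then move the last 2 characters to the front (rotate right by 2).
For "fabric", step one produces "ricfab"; step two turns that into "abricf".

abricf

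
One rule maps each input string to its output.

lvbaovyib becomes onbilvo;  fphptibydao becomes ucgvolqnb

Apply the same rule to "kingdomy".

atqbzl

The rule is to shift every letter 13 places forward in the alphabet (wrapping around) — i.e. ROT13, then delete the first 2 characters.
Starting from "kingdomy": after the first operation, "xvatqbzl"; after the second, "atqbzl".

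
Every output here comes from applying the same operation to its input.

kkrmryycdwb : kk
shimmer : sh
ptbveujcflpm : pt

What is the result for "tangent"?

ta

Looking at the pairs, the operation is to keep only the first 2 characters.
Applying that to "tangent" gives "ta".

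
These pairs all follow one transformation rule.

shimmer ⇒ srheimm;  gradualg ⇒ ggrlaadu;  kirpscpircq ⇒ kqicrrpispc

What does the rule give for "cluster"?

crleuts

Each output is the input with this applied: take characters alternately from the front and the back (1st, last, 2nd, 2nd-last, ...).
"cluster" → "crleuts".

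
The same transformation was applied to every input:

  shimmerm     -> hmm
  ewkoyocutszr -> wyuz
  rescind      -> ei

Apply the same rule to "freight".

The pattern: keep one character in every 3, starting at position 2 (positions 2nd, 5th, 8th, ...).
"freight" → "rg".

rg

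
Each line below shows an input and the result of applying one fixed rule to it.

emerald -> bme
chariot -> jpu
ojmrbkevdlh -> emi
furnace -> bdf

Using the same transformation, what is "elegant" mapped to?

bou

Each output is the input with this applied: shift every letter 1 place forward in the alphabet (wrapping around), then keep only the last 3 characters.
Working it through for "elegant": intermediate "fmfhbou", final "bou".
(Check on "chariot": → "dibsjpu" → "jpu" ✓)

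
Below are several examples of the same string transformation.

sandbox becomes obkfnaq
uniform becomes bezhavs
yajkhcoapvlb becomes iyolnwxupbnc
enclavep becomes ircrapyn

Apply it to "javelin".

In each case the input is transformed by: move the last 3 characters to the front (rotate right by 3), then shift every letter 13 places forward in the alphabet (wrapping around) — i.e. ROT13.
On "javelin": the first step gives "linjave", and the second then gives "yvawnir".

yvawnir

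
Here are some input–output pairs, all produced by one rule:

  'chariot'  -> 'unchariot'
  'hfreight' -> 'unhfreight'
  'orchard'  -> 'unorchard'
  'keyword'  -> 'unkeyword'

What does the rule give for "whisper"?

Rule — prepend "un".
On "whisper" that produces "unwhisper".

unwhisper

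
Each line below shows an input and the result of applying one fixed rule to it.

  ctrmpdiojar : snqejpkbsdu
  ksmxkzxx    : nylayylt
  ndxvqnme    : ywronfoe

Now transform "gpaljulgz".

Each output is the input with this applied: shift every letter 1 place forward in the alphabet (wrapping around), then move the first 2 characters to the end (rotate left by 2).
For "gpaljulgz" the result is "bmkvmhahq".

bmkvmhahq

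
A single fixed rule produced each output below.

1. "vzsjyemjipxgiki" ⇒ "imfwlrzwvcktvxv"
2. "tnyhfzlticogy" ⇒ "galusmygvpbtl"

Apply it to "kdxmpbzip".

xqkzcomvc

What's happening: shift every letter 13 places forward in the alphabet (wrapping around) — i.e. ROT13.
So "kdxmpbzip" becomes "xqkzcomvc".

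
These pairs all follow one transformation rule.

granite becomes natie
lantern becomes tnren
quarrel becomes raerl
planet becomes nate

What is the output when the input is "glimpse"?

Looking at the pairs, the operation is to swap each adjacent pair of characters (1↔2, 3↔4, ...), then delete the first 2 characters.
Starting from "glimpse": after the first operation, "lgmispe"; after the second, "mispe".

mispe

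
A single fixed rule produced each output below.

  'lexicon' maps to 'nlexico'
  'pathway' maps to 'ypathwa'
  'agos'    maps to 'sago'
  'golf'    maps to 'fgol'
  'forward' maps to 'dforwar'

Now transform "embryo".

In each case the input is transformed by: move the last character to the front.
Doing the same to "embryo": "oembry".

oembry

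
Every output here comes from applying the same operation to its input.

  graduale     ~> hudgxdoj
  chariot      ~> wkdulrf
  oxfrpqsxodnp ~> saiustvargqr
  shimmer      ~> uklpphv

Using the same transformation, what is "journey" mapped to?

brxuqhm

In each case the input is transformed by: swap the first and last characters, then shift every letter 3 places forward in the alphabet (wrapping around).
Applying both steps to "journey": "yournej", then "brxuqhm".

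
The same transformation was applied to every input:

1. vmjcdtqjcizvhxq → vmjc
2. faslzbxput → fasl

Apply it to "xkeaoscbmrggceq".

In each case the input is transformed by: keep only the first 4 characters.
Applying that to "xkeaoscbmrggceq" gives "xkea".

xkea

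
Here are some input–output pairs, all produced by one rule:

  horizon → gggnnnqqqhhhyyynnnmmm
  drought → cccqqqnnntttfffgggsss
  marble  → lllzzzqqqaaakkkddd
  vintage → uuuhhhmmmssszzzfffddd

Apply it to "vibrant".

Each output is the input with this applied: repeat every character 3 times, then shift every letter 1 place backward in the alphabet (wrapping around).
Starting from "vibrant": after the first operation, "vvviiibbbrrraaannnttt"; after the second, "uuuhhhaaaqqqzzzmmmsss".
(Check on "marble": → "mmmaaarrrbbbllleee" → "lllzzzqqqaaakkkddd" ✓)

uuuhhhaaaqqqzzzmmmsss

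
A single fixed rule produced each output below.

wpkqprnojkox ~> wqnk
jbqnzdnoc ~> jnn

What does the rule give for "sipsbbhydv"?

sshv

The pattern: keep one character in every 3, starting at position 1 (positions 1st, 4th, 7th, ...).
On "sipsbbhydv" that produces "sshv".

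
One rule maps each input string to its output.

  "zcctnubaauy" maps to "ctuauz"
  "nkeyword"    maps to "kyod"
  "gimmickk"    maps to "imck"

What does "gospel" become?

opl

The pattern: move the first character to the end, then keep every other character starting from the first (positions 1st, 3rd, 5th, ...).
Starting from "gospel": after the first operation, "ospelg"; after the second, "opl".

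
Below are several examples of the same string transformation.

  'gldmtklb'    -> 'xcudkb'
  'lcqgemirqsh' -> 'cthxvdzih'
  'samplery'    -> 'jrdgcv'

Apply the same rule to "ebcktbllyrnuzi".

vstbksccpiel

Rule — shift every letter 9 places backward in the alphabet (wrapping around), then delete the last 2 characters.
On "ebcktbllyrnuzi": the first step gives "vstbksccpielqz", and the second then gives "vstbksccpiel".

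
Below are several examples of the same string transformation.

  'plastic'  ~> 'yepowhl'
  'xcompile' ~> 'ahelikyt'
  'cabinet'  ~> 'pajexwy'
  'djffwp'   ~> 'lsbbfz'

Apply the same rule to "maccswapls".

What's happening: reverse the string, then shift every letter 4 places backward in the alphabet (wrapping around).
Applying both steps to "maccswapls": "slpawsccam", then "ohlwsoyywi".

ohlwsoyywi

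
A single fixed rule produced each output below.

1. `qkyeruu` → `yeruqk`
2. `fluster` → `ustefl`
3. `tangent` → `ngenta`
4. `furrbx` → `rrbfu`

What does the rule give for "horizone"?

Each output is the input with this applied: delete the last character, then move the first 2 characters to the end (rotate left by 2).
On "horizone": the first step gives "horizon", and the second then gives "rizonho".
(Check on "qkyeruu": → "qkyeru" → "yeruqk" ✓)

rizonho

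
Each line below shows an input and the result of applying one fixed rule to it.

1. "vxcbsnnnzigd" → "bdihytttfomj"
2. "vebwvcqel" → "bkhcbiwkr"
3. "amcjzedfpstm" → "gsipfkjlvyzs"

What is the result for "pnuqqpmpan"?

In each case the input is transformed by: shift every letter 6 places forward in the alphabet (wrapping around).
On "pnuqqpmpan" that produces "vtawwvsvgt".

vtawwvsvgt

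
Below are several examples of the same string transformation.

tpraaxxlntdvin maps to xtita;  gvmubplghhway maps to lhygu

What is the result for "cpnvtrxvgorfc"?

xoccv

In each case the input is transformed by: keep one character in every 3, starting at position 1 (positions 1st, 4th, 7th, ...), then move the last 3 characters to the front (rotate right by 3).
Starting from "cpnvtrxvgorfc": after the first operation, "cvxoc"; after the second, "xoccv".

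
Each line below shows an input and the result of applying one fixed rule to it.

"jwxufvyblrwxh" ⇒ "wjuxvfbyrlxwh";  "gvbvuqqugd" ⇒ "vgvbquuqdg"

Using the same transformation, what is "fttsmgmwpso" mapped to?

tfstgmwmspo

The transformation: swap each adjacent pair of characters (1↔2, 3↔4, ...).
For "fttsmgmwpso" the result is "tfstgmwmspo".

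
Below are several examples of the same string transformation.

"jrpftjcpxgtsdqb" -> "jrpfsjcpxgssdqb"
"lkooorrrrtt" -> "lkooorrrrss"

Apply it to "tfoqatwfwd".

sfoqaswfwd

In each case the input is transformed by: replace every "t" with "s".
Applying that to "tfoqatwfwd" gives "sfoqaswfwd".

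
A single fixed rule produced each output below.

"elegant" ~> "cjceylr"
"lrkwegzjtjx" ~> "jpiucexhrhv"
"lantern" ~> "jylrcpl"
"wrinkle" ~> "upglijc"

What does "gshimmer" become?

eqfgkkcp

The rule is to shift every letter 2 places backward in the alphabet (wrapping around).
On "gshimmer" that produces "eqfgkkcp".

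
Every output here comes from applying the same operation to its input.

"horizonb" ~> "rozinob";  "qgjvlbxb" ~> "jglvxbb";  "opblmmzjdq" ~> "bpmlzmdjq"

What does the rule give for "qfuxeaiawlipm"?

ufexiawailmp

Looking at the pairs, the operation is to delete the first character, then swap each adjacent pair of characters (1↔2, 3↔4, ...).
Starting from "qfuxeaiawlipm": after the first operation, "fuxeaiawlipm"; after the second, "ufexiawailmp".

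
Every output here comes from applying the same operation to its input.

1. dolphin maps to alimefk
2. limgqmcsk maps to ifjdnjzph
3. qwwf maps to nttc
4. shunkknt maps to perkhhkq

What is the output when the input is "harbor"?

What's happening: shift every letter 3 places backward in the alphabet (wrapping around).
On "harbor" that produces "exoylo".

exoylo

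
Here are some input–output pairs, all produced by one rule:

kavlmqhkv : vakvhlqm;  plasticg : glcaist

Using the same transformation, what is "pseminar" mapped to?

rsaenmi

The transformation: take characters alternately from the front and the back (1st, last, 2nd, 2nd-last, ...), then delete the first character.
For "pseminar", step one produces "prsaenmi"; step two turns that into "rsaenmi".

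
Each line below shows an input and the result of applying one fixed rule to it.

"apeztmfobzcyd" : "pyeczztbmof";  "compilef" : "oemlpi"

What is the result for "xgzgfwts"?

Each output is the input with this applied: take characters alternately from the front and the back (1st, last, 2nd, 2nd-last, ...), then delete the first 2 characters.
Starting from "xgzgfwts": after the first operation, "xsgtzwgf"; after the second, "gtzwgf".

gtzwgf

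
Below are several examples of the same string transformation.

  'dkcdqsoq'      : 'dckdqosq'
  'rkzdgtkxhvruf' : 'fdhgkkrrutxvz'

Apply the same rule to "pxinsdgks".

gdkipnssx

What's happening: sort the characters into alphabetical order, then swap each adjacent pair of characters (1↔2, 3↔4, ...).
On "pxinsdgks": the first step gives "dgiknpssx", and the second then gives "gdkipnssx".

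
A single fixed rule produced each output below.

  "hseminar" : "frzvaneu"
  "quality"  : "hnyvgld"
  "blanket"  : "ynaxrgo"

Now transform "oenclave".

Each output is the input with this applied: shift every letter 13 places forward in the alphabet (wrapping around) — i.e. ROT13, then move the first character to the end.
Working it through for "oenclave": intermediate "brapynir", final "rapynirb".

rapynirb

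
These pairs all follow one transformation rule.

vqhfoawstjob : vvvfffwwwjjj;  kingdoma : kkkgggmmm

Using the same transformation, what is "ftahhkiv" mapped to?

What's happening: keep one character in every 3, starting at position 1 (positions 1st, 4th, 7th, ...), then repeat every character 3 times.
Starting from "ftahhkiv": after the first operation, "fhi"; after the second, "fffhhhiii".

fffhhhiii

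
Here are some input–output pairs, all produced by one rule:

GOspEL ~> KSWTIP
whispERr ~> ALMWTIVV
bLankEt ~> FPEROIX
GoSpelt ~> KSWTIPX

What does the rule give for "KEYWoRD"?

OICASVH

In each case the input is transformed by: shift every letter 4 places forward in the alphabet (wrapping around), then convert every letter to uppercase.
Applying both steps to "KEYWoRD": "OICAsVH", then "OICASVH".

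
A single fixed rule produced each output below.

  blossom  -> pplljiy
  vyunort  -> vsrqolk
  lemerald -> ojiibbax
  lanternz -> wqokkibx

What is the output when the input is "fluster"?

rqpoicb

Looking at the pairs, the operation is to sort the characters into reverse alphabetical order, then shift every letter 3 places backward in the alphabet (wrapping around).
For "fluster", step one produces "utsrlfe"; step two turns that into "rqpoicb".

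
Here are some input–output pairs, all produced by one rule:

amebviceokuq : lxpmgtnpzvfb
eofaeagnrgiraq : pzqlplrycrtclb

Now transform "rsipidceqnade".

cdtatonpbylop

The rule is to shift every letter 11 places forward in the alphabet (wrapping around).
Applying that to "rsipidceqnade" gives "cdtatonpbylop".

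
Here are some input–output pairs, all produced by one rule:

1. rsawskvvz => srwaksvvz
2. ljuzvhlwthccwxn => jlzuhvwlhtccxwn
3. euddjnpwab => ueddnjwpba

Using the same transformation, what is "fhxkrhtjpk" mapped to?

hfkxhrjtkp

Each output is the input with this applied: swap each adjacent pair of characters (1↔2, 3↔4, ...).
For "fhxkrhtjpk" the result is "hfkxhrjtkp".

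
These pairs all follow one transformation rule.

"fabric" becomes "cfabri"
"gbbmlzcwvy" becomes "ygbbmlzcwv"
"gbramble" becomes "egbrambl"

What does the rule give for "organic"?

corgani

In each case the input is transformed by: move the last character to the front.
"organic" → "corgani".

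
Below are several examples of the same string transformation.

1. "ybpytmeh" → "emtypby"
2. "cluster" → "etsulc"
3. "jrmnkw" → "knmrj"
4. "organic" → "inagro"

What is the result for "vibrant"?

Rule — reverse the string, then delete the first character.
Starting from "vibrant": after the first operation, "tnarbiv"; after the second, "narbiv".
(Check on "organic": → "cinagro" → "inagro" ✓)

narbiv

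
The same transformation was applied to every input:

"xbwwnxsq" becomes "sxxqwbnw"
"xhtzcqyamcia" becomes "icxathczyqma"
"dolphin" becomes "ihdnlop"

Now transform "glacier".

The pattern: move the last 3 characters to the front (rotate right by 3), then swap each adjacent pair of characters (1↔2, 3↔4, ...).
On "glacier" that produces "eigralc".
(Check on "dolphin": → "hindolp" → "ihdnlop" ✓)

eigralc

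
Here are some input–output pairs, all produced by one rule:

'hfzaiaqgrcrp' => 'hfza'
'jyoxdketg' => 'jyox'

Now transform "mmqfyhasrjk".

The rule is to keep only the first 4 characters.
On "mmqfyhasrjk" that produces "mmqf".

mmqf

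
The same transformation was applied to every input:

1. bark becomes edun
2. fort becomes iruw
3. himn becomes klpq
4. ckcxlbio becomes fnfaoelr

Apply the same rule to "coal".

frdo

The transformation: shift every letter 3 places forward in the alphabet (wrapping around).
On "coal" that produces "frdo".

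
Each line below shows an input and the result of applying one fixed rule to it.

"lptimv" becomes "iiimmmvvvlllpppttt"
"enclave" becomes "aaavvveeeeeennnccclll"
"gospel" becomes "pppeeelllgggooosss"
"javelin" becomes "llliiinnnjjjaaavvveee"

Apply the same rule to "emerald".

Looking at the pairs, the operation is to move the last 3 characters to the front (rotate right by 3), then repeat every character 3 times.
For "emerald", step one produces "aldemer"; step two turns that into "aaallldddeeemmmeeerrr".

aaallldddeeemmmeeerrr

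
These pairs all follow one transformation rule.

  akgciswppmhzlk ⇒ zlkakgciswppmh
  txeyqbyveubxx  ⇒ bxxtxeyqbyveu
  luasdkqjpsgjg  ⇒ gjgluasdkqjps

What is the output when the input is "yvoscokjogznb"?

znbyvoscokjog

Looking at the pairs, the operation is to move the last 3 characters to the front (rotate right by 3).
For "yvoscokjogznb" the result is "znbyvoscokjog".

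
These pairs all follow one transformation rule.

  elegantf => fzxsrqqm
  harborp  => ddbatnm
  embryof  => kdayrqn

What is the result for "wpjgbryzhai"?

Each output is the input with this applied: sort the characters into reverse alphabetical order, then shift every letter 12 places forward in the alphabet (wrapping around).
Applying that to "wpjgbryzhai" gives "lkidbvutsnm".

lkidbvutsnm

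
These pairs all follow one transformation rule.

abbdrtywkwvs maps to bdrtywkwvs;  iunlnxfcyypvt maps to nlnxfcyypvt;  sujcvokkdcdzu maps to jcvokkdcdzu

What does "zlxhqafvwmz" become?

Rule — delete the first 2 characters.
Doing the same to "zlxhqafvwmz": "xhqafvwmz".

xhqafvwmz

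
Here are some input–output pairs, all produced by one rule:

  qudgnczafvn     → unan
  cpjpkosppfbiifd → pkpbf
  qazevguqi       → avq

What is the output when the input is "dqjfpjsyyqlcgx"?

qpylx

Rule — keep one character in every 3, starting at position 2 (positions 2nd, 5th, 8th, ...).
On "dqjfpjsyyqlcgx" that produces "qpylx".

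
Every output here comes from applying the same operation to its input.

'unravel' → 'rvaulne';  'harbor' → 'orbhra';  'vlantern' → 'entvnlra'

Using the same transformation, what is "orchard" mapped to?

cahodrr

The pattern: take characters alternately from the front and the back (1st, last, 2nd, 2nd-last, ...), then move the last 3 characters to the front (rotate right by 3).
Starting from "orchard": after the first operation, "odrrcah"; after the second, "cahodrr".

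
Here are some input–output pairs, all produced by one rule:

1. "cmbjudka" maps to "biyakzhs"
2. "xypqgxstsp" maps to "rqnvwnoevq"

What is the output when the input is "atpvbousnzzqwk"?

ouiyrntzmsqlxx

The rule is to shift every letter 2 places backward in the alphabet (wrapping around), then move the last 3 characters to the front (rotate right by 3).
Applying both steps to "atpvbousnzzqwk": "yrntzmsqlxxoui", then "ouiyrntzmsqlxx".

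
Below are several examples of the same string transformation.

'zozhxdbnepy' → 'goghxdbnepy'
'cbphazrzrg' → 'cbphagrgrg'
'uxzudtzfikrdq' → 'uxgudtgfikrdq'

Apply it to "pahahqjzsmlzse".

pahahqjgsmlgse

In each case the input is transformed by: replace every "z" with "g".
On "pahahqjzsmlzse" that produces "pahahqjgsmlgse".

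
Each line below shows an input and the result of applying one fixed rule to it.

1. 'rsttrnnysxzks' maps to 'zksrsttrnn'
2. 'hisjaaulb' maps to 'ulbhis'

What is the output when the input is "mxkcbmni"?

mnimx

The pattern: move the last 3 characters to the front (rotate right by 3), then delete the last 3 characters.
Working it through for "mxkcbmni": intermediate "mnimxkcb", final "mnimx".
(Check on "hisjaaulb": → "ulbhisjaa" → "ulbhis" ✓)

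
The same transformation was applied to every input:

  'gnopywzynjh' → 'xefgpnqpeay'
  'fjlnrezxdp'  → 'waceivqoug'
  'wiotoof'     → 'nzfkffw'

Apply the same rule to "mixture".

The transformation: shift every letter 9 places backward in the alphabet (wrapping around).
So "mixture" becomes "dzokliv".

dzokliv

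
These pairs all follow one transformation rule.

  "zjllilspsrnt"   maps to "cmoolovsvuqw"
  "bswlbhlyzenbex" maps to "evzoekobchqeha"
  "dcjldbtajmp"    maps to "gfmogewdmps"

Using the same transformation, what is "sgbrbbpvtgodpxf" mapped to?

vjeueesywjrgsai

Looking at the pairs, the operation is to shift every letter 3 places forward in the alphabet (wrapping around).
On "sgbrbbpvtgodpxf" that produces "vjeueesywjrgsai".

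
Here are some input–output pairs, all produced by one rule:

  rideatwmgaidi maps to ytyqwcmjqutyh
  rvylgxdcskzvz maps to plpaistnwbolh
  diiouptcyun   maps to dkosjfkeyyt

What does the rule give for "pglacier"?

huysqbwf

What's happening: shift every letter 10 places backward in the alphabet (wrapping around), then reverse the string.
Starting from "pglacier": after the first operation, "fwbqsyuh"; after the second, "huysqbwf".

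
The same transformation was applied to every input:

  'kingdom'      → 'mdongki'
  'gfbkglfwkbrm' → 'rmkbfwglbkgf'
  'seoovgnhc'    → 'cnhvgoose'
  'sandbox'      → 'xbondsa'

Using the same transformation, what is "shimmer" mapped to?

rmeimsh

What's happening: swap each adjacent pair of characters (1↔2, 3↔4, ...), then reverse the string.
So "shimmer" becomes "rmeimsh".
(Check on "kingdom": → "ikgnodm" → "mdongki" ✓)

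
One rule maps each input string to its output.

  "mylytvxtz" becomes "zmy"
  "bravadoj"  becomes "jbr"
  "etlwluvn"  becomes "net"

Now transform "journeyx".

xjo

Each output is the input with this applied: move the first 2 characters to the end (rotate left by 2), then keep only the last 3 characters.
"journeyx" → "urneyxjo" → "xjo".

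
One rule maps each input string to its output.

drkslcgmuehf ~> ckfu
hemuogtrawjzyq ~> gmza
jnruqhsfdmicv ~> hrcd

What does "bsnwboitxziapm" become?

onax

In each case the input is transformed by: keep one character in every 3, starting at position 3 (positions 3rd, 6th, 9th, ...), then swap each adjacent pair of characters (1↔2, 3↔4, ...).
For "bsnwboitxziapm", step one produces "noxa"; step two turns that into "onax".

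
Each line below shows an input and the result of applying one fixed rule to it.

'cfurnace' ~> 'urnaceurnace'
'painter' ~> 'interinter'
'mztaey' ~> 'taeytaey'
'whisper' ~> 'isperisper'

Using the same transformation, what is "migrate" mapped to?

grategrate

In each case the input is transformed by: delete the first 2 characters, then write the whole string twice.
Working it through for "migrate": intermediate "grate", final "grategrate".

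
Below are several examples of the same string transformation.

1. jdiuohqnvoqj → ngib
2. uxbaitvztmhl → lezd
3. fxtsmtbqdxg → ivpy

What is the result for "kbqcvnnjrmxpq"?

ephi

Each output is the input with this applied: shift every letter 8 places backward in the alphabet (wrapping around), then keep only the last 4 characters.
On "kbqcvnnjrmxpq": the first step gives "ctiunffbjephi", and the second then gives "ephi".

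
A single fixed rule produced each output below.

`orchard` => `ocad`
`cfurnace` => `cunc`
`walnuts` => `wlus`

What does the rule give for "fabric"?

In each case the input is transformed by: keep every other character starting from the first (positions 1st, 3rd, 5th, ...).
On "fabric" that produces "fbi".

fbi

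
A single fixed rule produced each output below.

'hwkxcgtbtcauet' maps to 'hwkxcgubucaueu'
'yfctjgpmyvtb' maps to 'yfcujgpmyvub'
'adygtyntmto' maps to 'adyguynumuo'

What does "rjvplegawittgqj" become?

Each output is the input with this applied: replace every "t" with "u".
"rjvplegawittgqj" → "rjvplegawiuugqj".

rjvplegawiuugqj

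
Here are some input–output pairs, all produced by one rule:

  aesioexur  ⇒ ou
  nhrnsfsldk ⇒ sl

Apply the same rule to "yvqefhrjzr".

fj

In each case the input is transformed by: keep one character in every 3, starting at position 2 (positions 2nd, 5th, 8th, ...), then delete the first character.
Starting from "yvqefhrjzr": after the first operation, "vfj"; after the second, "fj".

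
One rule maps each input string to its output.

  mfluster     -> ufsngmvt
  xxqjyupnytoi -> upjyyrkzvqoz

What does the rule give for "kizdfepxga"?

yhbljaegfq

Each output is the input with this applied: move the last 3 characters to the front (rotate right by 3), then shift every letter 1 place forward in the alphabet (wrapping around).
So "kizdfepxga" becomes "yhbljaegfq".
(Check on "xxqjyupnytoi": → "toixxqjyupny" → "upjyyrkzvqoz" ✓)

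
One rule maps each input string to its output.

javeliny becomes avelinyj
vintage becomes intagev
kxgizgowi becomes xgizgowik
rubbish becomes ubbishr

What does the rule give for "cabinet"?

The rule is to move the first character to the end.
Applying that to "cabinet" gives "abinetc".

abinetc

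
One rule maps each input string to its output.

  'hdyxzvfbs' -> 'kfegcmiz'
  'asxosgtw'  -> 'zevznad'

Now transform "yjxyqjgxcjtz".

Rule — shift every letter 7 places forward in the alphabet (wrapping around), then delete the first character.
"yjxyqjgxcjtz" → "fqefxqnejqag" → "qefxqnejqag".

qefxqnejqag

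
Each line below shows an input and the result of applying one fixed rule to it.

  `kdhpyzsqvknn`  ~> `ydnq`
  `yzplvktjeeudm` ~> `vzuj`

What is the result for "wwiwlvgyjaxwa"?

lwxy

Rule — keep one character in every 3, starting at position 2 (positions 2nd, 5th, 8th, ...), then swap each adjacent pair of characters (1↔2, 3↔4, ...).
On "wwiwlvgyjaxwa": the first step gives "wlyx", and the second then gives "lwxy".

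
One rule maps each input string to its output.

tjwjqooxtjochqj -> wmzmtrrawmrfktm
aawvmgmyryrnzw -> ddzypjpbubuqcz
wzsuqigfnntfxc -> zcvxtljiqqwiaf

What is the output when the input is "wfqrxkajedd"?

Rule — shift every letter 3 places forward in the alphabet (wrapping around).
Applying that to "wfqrxkajedd" gives "zituandmhgg".

zituandmhgg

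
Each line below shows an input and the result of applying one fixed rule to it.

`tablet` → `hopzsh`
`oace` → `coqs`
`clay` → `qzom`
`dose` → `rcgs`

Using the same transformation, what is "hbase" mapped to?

vpogs

Each output is the input with this applied: shift every letter 12 places backward in the alphabet (wrapping around).
Doing the same to "hbase": "vpogs".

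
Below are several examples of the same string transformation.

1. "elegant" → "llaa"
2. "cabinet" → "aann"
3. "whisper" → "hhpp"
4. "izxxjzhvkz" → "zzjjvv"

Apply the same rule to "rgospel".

The transformation: keep one character in every 3, starting at position 2 (positions 2nd, 5th, 8th, ...), then double every character.
"rgospel" → "gp" → "ggpp".
(Check on "cabinet": → "an" → "aann" ✓)

ggpp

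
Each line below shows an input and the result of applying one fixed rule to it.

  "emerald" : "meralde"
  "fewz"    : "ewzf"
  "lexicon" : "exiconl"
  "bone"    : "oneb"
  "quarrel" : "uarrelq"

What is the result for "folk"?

olkf

The rule is to move the first character to the end.
So "folk" becomes "olkf".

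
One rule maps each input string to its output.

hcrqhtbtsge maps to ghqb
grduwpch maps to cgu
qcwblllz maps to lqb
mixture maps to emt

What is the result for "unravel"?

The transformation: keep one character in every 3, starting at position 1 (positions 1st, 4th, 7th, ...), then move the last character to the front.
On "unravel": the first step gives "ual", and the second then gives "lua".

lua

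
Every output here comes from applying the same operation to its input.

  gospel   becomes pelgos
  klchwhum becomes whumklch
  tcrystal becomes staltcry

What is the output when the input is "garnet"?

netgar

The rule is to swap the front and back halves of the string.
"garnet" → "netgar".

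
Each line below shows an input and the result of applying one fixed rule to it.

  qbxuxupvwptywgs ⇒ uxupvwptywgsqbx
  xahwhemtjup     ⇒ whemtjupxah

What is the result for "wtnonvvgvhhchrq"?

Each output is the input with this applied: move the first 3 characters to the end (rotate left by 3).
Doing the same to "wtnonvvgvhhchrq": "onvvgvhhchrqwtn".

onvvgvhhchrqwtn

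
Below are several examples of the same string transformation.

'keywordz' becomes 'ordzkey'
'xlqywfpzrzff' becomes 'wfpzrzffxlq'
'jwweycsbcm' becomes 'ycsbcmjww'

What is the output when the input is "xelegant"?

gantxel

The transformation: move the first 3 characters to the end (rotate left by 3), then delete the first character.
For "xelegant" the result is "gantxel".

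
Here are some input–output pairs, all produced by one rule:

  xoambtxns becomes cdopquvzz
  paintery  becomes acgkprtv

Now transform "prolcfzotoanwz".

The transformation: shift every letter 2 places forward in the alphabet (wrapping around), then sort the characters into alphabetical order.
On "prolcfzotoanwz": the first step gives "rtqnehbqvqcpyb", and the second then gives "bbcehnpqqqrtvy".

bbcehnpqqqrtvy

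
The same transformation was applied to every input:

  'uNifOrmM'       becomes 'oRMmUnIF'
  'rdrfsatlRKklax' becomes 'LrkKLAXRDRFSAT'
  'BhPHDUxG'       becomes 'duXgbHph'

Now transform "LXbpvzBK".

The rule is to flip the case of every letter, then swap the front and back halves of the string.
For "LXbpvzBK" the result is "VZbklxBP".

VZbklxBP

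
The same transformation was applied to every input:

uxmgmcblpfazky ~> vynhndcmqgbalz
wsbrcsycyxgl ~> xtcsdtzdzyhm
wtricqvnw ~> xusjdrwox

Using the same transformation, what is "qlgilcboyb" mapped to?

rmhjmdcpzc

In each case the input is transformed by: shift every letter 1 place forward in the alphabet (wrapping around).
For "qlgilcboyb" the result is "rmhjmdcpzc".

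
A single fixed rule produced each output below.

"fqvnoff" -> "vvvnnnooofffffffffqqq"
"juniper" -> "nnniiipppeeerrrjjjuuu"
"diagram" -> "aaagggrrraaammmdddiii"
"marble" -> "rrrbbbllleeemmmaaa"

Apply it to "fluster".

uuusssttteeerrrffflll

In each case the input is transformed by: move the first 2 characters to the end (rotate left by 2), then repeat every character 3 times.
On "fluster": the first step gives "usterfl", and the second then gives "uuusssttteeerrrffflll".
(Check on "fqvnoff": → "vnofffq" → "vvvnnnooofffffffffqqq" ✓)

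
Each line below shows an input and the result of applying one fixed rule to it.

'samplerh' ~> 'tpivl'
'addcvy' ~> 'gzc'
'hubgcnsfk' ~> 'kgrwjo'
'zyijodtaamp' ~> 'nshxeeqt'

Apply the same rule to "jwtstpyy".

The transformation: shift every letter 4 places forward in the alphabet (wrapping around), then delete the first 3 characters.
For "jwtstpyy", step one produces "naxwxtcc"; step two turns that into "wxtcc".

wxtcc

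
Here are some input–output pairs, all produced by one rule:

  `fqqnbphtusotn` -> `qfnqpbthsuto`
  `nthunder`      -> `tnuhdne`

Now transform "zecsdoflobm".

ezscodlfbo

Each output is the input with this applied: delete the last character, then swap each adjacent pair of characters (1↔2, 3↔4, ...).
For "zecsdoflobm", step one produces "zecsdoflob"; step two turns that into "ezscodlfbo".
(Check on "nthunder": → "nthunde" → "tnuhdne" ✓)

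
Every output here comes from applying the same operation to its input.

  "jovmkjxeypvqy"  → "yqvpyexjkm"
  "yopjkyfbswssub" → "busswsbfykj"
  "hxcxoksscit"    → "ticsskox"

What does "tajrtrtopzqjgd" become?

dgjqzpotrtr

Rule — delete the first 3 characters, then reverse the string.
Applying that to "tajrtrtopzqjgd" gives "dgjqzpotrtr".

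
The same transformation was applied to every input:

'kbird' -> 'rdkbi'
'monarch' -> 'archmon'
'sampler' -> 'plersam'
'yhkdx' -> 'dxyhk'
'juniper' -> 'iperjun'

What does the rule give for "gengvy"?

gvygen

Rule — move the first 3 characters to the end (rotate left by 3).
Applying that to "gengvy" gives "gvygen".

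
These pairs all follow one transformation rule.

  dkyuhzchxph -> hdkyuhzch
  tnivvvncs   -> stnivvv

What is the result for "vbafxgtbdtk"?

kvbafxgtb

The rule is to move the last 3 characters to the front (rotate right by 3), then delete the first 2 characters.
So "vbafxgtbdtk" becomes "kvbafxgtb".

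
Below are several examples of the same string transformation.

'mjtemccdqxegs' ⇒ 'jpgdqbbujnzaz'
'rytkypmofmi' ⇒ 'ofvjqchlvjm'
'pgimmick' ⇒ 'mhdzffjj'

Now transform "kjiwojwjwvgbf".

hcgyfdtsltggt

The rule is to shift every letter 3 places backward in the alphabet (wrapping around), then take characters alternately from the front and the back (1st, last, 2nd, 2nd-last, ...).
Applying both steps to "kjiwojwjwvgbf": "hgftlgtgtsdyc", then "hcgyfdtsltggt".
(Check on "mjtemccdqxegs": → "jgqbjzzanubdp" → "jpgdqbbujnzaz" ✓)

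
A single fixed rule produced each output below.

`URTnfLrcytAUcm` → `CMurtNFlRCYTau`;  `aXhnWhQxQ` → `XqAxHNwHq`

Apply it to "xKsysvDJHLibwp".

WPXkSYSVdjhlIB

Each output is the input with this applied: flip the case of every letter, then move the last 2 characters to the front (rotate right by 2).
Applying both steps to "xKsysvDJHLibwp": "XkSYSVdjhlIBWP", then "WPXkSYSVdjhlIB".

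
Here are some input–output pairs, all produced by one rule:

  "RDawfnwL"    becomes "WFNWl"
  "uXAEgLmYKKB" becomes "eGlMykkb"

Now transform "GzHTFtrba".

The rule is to delete the first 3 characters, then flip the case of every letter.
Applying both steps to "GzHTFtrba": "TFtrba", then "tfTRBA".

tfTRBA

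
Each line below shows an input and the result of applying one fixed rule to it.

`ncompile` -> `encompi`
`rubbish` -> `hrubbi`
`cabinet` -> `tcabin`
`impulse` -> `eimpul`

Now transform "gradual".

The transformation: move the last 2 characters to the front (rotate right by 2), then delete the first character.
For "gradual", step one produces "algradu"; step two turns that into "lgradu".

lgradu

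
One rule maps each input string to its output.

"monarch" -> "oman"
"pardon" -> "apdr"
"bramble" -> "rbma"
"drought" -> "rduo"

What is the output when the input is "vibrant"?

ivrb

What's happening: swap each adjacent pair of characters (1↔2, 3↔4, ...), then keep only the first 4 characters.
"vibrant" → "ivrb".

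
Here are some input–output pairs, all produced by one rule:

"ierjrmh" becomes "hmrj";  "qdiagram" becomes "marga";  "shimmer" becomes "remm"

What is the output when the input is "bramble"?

Each output is the input with this applied: delete the first 3 characters, then reverse the string.
"bramble" → "elbm".

elbm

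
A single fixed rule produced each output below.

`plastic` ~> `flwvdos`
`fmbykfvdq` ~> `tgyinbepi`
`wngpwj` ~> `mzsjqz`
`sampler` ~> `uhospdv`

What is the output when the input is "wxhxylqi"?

ltobakaz

Looking at the pairs, the operation is to reverse the string, then shift every letter 3 places forward in the alphabet (wrapping around).
Applying that to "wxhxylqi" gives "ltobakaz".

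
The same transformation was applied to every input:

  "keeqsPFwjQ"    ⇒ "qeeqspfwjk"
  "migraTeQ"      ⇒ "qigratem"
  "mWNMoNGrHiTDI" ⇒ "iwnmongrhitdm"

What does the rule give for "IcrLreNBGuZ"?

zcrlrenbgui

The transformation: swap the first and last characters, then convert every letter to lowercase.
For "IcrLreNBGuZ", step one produces "ZcrLreNBGuI"; step two turns that into "zcrlrenbgui".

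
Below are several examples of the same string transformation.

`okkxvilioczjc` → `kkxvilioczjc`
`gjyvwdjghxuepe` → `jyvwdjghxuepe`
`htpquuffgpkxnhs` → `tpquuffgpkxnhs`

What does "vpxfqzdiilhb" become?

pxfqzdiilhb

In each case the input is transformed by: delete the first character.
On "vpxfqzdiilhb" that produces "pxfqzdiilhb".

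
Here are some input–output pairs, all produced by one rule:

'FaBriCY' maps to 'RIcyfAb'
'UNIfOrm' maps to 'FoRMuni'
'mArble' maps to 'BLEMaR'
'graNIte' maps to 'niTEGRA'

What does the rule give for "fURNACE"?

Looking at the pairs, the operation is to flip the case of every letter, then move the first 3 characters to the end (rotate left by 3).
Working it through for "fURNACE": intermediate "Furnace", final "naceFur".

naceFur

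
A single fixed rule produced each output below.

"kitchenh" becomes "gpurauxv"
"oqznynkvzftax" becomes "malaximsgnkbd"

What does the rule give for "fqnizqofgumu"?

avmdbsthzhsd

Rule — shift every letter 13 places forward in the alphabet (wrapping around) — i.e. ROT13, then move the first 2 characters to the end (rotate left by 2).
"fqnizqofgumu" → "sdavmdbsthzh" → "avmdbsthzhsd".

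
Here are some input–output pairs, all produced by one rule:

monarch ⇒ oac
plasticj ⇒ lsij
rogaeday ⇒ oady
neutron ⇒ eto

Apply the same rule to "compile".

opl

The rule is to keep every other character starting from the second (positions 2nd, 4th, 6th, ...).
Doing the same to "compile": "opl".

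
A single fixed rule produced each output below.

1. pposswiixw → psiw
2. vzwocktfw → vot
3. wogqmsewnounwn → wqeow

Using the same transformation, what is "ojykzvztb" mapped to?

Looking at the pairs, the operation is to keep one character in every 3, starting at position 1 (positions 1st, 4th, 7th, ...).
Doing the same to "ojykzvztb": "okz".

okz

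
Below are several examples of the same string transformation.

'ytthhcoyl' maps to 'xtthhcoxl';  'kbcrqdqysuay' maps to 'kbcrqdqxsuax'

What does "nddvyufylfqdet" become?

The pattern: replace every "y" with "x".
Applying that to "nddvyufylfqdet" gives "nddvxufxlfqdet".

nddvxufxlfqdet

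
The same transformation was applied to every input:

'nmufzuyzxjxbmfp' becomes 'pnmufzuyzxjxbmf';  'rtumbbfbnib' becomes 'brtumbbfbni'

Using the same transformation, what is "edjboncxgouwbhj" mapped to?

In each case the input is transformed by: move the last character to the front.
For "edjboncxgouwbhj" the result is "jedjboncxgouwbh".

jedjboncxgouwbh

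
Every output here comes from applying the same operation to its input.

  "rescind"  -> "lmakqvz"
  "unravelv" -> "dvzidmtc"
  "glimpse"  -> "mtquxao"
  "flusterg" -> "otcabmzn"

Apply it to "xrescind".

lzmakqvf

The rule is to shift every letter 8 places forward in the alphabet (wrapping around), then swap the first and last characters.
Working it through for "xrescind": intermediate "fzmakqvl", final "lzmakqvf".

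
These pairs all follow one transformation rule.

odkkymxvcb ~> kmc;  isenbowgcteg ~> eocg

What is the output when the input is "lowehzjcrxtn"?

Looking at the pairs, the operation is to keep one character in every 3, starting at position 3 (positions 3rd, 6th, 9th, ...).
On "lowehzjcrxtn" that produces "wzrn".

wzrn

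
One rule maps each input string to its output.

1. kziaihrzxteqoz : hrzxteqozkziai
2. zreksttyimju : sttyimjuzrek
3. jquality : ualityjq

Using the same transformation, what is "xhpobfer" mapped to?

What's happening: swap the front and back halves of the string, then move the last 2 characters to the front (rotate right by 2).
Starting from "xhpobfer": after the first operation, "bferxhpo"; after the second, "pobferxh".

pobferxh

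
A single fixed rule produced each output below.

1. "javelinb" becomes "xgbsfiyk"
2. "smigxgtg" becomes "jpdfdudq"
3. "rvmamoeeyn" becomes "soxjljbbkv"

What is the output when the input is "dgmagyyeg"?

daxjvdbvd

In each case the input is transformed by: shift every letter 3 places backward in the alphabet (wrapping around), then swap each adjacent pair of characters (1↔2, 3↔4, ...).
Applying both steps to "dgmagyyeg": "adjxdvvbd", then "daxjvdbvd".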